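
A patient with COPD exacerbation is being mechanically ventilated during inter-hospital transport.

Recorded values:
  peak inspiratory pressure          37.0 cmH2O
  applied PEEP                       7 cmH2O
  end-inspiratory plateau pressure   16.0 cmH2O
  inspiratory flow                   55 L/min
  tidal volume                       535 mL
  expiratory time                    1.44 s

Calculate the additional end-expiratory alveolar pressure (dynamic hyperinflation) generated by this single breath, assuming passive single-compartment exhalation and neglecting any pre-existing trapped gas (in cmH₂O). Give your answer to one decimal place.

3.1

Flow: 55 L/min ÷ 60 = 0.9167 L/s.
R = (PIP − Pplat)/V̇ = (37.0 − 16.0) / 0.9167 = 21.0/0.9167 = 22.908 cmH2O·s/L.
C = Vt/(Pplat − PEEP) = 535.0 / (16.0 − 7) = 535.0/9.0 = 59.444 mL/cmH2O.
τ = R × C = 22.908 × 0.05944 L/cmH2O = 1.362 s.
Fraction remaining = e^(−Te/τ) = e^(−1.44/1.362) = 0.3474; trapped volume = 535.0 × 0.3474 = 185.86 mL.
Additional alveolar pressure from trapping ≈ V_trapped / C = 185.86 / 59.444 = 3.127 cmH2O.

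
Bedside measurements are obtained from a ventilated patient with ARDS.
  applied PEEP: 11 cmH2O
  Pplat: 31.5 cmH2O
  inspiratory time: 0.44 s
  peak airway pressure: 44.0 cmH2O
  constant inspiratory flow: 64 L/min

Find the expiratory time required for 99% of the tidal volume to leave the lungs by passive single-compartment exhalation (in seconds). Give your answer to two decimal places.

1.24

Flow: 64 L/min ÷ 60 = 1.0667 L/s.
Vt = flow × Ti = 1.0667 L/s × 0.44 s × 1000 mL/L = 469.35 mL.
R = (PIP − Pplat)/V̇ = (44.0 − 31.5) / 1.0667 = 12.5/1.0667 = 11.718 cmH2O·s/L.
C = Vt/(Pplat − PEEP) = 469.35 / (31.5 − 11) = 469.35/20.5 = 22.895 mL/cmH2O.
τ = R × C = 11.718 × 0.0229 L/cmH2O = 0.2683 s.
t = −τ·ln(1 − 0.99) = −0.2683·ln(0.01) = 1.236 s.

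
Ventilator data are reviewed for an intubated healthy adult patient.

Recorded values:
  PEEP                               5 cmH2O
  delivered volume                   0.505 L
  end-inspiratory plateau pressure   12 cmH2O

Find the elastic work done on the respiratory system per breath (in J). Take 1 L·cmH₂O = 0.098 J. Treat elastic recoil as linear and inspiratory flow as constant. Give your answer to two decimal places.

0.17

Elastic work ≈ ½ × (Pplat − PEEP) × Vt = 0.5 × (12 − 5) × 0.505 L = 0.5 × 7.0 × 0.505 = 1.768 L·cmH2O.
× 0.098 J/(L·cmH2O) → 0.1733 J.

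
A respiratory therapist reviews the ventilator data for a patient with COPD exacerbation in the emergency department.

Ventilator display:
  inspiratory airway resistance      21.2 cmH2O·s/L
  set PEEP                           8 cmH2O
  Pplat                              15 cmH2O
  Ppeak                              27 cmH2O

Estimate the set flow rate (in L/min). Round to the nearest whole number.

flow = (PIP − Pplat) / Raw = (27 − 15) / 21.2 = 0.566 L/s × 60 = 33.96 L/min.

34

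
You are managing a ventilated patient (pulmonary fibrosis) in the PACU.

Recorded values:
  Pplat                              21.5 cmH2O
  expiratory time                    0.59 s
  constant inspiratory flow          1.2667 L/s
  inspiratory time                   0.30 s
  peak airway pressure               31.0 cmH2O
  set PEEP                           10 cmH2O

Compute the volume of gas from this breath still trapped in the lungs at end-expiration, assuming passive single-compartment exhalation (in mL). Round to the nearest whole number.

35

Vt = flow × Ti = 1.2667 L/s × 0.30 s × 1000 mL/L = 380.01 mL.
R = (PIP − Pplat)/V̇ = (31.0 − 21.5) / 1.2667 = 9.5/1.2667 = 7.5 cmH2O·s/L.
C = Vt/(Pplat − PEEP) = 380.01 / (21.5 − 10) = 380.01/11.5 = 33.044 mL/cmH2O.
τ = R × C = 7.5 × 0.03304 L/cmH2O = 0.2478 s.
Fraction remaining = e^(−Te/τ) = e^(−0.59/0.2478) = 0.09246.
Trapped volume = 380.01 × 0.09246 = 35.136 mL.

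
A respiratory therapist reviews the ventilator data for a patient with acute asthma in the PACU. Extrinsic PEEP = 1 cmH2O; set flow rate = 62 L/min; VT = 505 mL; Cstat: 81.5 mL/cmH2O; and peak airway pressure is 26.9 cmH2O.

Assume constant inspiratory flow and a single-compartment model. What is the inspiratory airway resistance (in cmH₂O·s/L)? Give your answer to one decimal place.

19.1

Flow: 62 L/min ÷ 60 = 1.0333 L/s.
Equation of motion (constant flow): PIP = Vt/C + R·V̇ + PEEP.
R·V̇ = PIP − Vt/C − PEEP = 26.9 − 505/81.5 − 1 = 26.9 − 6.196 − 1 = 19.704 cmH2O.
R = 19.704 / 1.0333 = 19.069 cmH2O·s/L.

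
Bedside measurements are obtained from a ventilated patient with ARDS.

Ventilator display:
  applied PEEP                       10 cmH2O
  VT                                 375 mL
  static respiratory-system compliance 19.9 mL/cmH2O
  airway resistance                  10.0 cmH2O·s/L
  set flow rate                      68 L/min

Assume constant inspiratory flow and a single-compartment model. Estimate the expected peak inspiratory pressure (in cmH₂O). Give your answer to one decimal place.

Flow: 68 L/min ÷ 60 = 1.1333 L/s.
Equation of motion (constant flow): PIP = Vt/C + R·V̇ + PEEP.
PIP = 375/19.9 + 10.0×1.1333 + 10 = 18.844 + 11.333 + 10 = 40.177 cmH2O.

40.2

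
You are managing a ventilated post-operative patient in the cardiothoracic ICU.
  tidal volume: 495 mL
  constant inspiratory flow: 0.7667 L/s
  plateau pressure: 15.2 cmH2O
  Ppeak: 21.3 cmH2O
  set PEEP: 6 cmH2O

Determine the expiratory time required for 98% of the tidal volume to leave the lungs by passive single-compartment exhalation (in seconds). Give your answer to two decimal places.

1.67

R = (PIP − Pplat)/V̇ = (21.3 − 15.2) / 0.7667 = 6.1/0.7667 = 7.956 cmH2O·s/L.
C = Vt/(Pplat − PEEP) = 495.0 / (15.2 − 6) = 495.0/9.2 = 53.804 mL/cmH2O.
τ = R × C = 7.956 × 0.0538 L/cmH2O = 0.428 s.
t = −τ·ln(1 − 0.98) = −0.428·ln(0.02) = 1.674 s.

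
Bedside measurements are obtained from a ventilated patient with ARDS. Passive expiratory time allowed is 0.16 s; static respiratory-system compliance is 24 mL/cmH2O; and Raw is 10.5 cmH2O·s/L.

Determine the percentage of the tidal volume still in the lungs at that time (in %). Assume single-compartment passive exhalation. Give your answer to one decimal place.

53.0

τ = R × C = 10.5 × 24 mL/cmH2O = 10.5 × 0.024 L/cmH2O = 0.252 s.
Passive exhalation: V(t)/V₀ = e^(−t/τ) = e^(−0.16/0.252) = 0.53.
Fraction remaining = 0.53 → 53.0%.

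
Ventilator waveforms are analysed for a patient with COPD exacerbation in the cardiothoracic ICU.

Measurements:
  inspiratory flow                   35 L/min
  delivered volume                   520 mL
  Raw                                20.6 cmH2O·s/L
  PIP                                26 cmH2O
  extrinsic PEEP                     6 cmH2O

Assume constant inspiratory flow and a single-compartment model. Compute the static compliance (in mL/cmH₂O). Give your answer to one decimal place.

Flow: 35 L/min ÷ 60 = 0.5833 L/s.
Equation of motion (constant flow): PIP = Vt/C + R·V̇ + PEEP.
Vt/C = PIP − R·V̇ − PEEP = 26 − 20.6×0.5833 − 6 = 26 − 12.016 − 6 = 7.984 cmH2O.
C = Vt / 7.984 = 520 / 7.984 = 65.13 mL/cmH2O.

65.1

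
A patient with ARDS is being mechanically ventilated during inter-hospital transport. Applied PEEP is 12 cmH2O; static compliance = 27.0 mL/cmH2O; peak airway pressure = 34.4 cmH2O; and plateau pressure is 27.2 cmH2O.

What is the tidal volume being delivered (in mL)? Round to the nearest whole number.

Vt = Cstat × (Pplat − PEEP) = 27.0 × (27.2 − 12) = 27.0 × 15.2 = 410.4 mL.

410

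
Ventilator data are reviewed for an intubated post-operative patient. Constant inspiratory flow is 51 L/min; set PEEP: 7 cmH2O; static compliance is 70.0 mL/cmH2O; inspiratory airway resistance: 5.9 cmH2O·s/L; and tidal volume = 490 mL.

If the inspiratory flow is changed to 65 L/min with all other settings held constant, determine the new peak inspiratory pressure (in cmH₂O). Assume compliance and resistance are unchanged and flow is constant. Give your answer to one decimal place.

Flow: 51 L/min ÷ 60 = 0.85 L/s.
New flow: 65 L/min ÷ 60 = 1.0833 L/s.
PIP = Vt/C + R·V̇ + PEEP (constant-flow equation of motion).
Only the resistive term changes: ΔPIP = R × ΔV̇ = 5.9 × (1.0833 − 0.85) = 5.9 × 0.2333 = 1.376 cmH2O.
Original PIP = 490/70.0 + 5.9×0.85 + 7 = 19.015 cmH2O; new PIP = 19.015 + (1.376) = 20.391 cmH2O.

20.4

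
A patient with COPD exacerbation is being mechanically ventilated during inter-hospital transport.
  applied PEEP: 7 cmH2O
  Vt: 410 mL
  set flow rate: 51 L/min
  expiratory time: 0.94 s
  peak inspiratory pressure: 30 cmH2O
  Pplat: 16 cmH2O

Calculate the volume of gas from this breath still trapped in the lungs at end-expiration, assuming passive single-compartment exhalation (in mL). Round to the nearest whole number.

Flow: 51 L/min ÷ 60 = 0.85 L/s.
R = (PIP − Pplat)/V̇ = (30 − 16) / 0.85 = 14.0/0.85 = 16.471 cmH2O·s/L.
C = Vt/(Pplat − PEEP) = 410.0 / (16 − 7) = 410.0/9.0 = 45.556 mL/cmH2O.
τ = R × C = 16.471 × 0.04556 L/cmH2O = 0.7504 s.
Fraction remaining = e^(−Te/τ) = e^(−0.94/0.7504) = 0.2857.
Trapped volume = 410.0 × 0.2857 = 117.14 mL.

117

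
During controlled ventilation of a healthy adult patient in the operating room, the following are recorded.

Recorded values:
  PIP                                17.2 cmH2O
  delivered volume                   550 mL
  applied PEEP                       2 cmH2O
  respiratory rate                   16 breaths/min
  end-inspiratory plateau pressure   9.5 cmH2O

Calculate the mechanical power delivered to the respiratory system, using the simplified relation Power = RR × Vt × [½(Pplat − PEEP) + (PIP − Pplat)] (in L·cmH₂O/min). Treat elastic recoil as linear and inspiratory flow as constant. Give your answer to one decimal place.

Per-breath work = Vt × [½(Pplat−PEEP) + (PIP−Pplat)] = 0.550 × [0.5×7.5 + 7.7] = 0.550 × 11.45 = 6.298 L·cmH2O.
Power = 16 × 6.298 = 100.77 L·cmH2O/min.

100.8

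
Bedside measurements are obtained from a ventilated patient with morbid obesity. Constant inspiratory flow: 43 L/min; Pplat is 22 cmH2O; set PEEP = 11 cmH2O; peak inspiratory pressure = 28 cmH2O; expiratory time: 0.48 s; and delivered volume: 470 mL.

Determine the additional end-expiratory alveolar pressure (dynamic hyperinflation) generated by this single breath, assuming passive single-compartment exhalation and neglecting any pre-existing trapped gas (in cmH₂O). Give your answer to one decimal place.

Flow: 43 L/min ÷ 60 = 0.7167 L/s.
R = (PIP − Pplat)/V̇ = (28 − 22) / 0.7167 = 6.0/0.7167 = 8.372 cmH2O·s/L.
C = Vt/(Pplat − PEEP) = 470.0 / (22 − 11) = 470.0/11.0 = 42.727 mL/cmH2O.
τ = R × C = 8.372 × 0.04273 L/cmH2O = 0.3577 s.
Fraction remaining = e^(−Te/τ) = e^(−0.48/0.3577) = 0.2613; trapped volume = 470.0 × 0.2613 = 122.81 mL.
Additional alveolar pressure from trapping ≈ V_trapped / C = 122.81 / 42.727 = 2.874 cmH2O.

2.9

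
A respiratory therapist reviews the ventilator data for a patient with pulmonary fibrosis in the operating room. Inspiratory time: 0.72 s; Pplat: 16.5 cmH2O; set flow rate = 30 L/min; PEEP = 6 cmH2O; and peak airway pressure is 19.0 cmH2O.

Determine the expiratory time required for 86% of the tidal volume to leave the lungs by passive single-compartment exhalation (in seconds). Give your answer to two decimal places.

Flow: 30 L/min ÷ 60 = 0.5 L/s.
Vt = flow × Ti = 0.5 L/s × 0.72 s × 1000 mL/L = 360.0 mL.
R = (PIP − Pplat)/V̇ = (19.0 − 16.5) / 0.5 = 2.5/0.5 = 5.0 cmH2O·s/L.
C = Vt/(Pplat − PEEP) = 360.0 / (16.5 − 6) = 360.0/10.5 = 34.286 mL/cmH2O.
τ = R × C = 5.0 × 0.03429 L/cmH2O = 0.1715 s.
t = −τ·ln(1 − 0.86) = −0.1715·ln(0.14) = 0.3372 s.

0.34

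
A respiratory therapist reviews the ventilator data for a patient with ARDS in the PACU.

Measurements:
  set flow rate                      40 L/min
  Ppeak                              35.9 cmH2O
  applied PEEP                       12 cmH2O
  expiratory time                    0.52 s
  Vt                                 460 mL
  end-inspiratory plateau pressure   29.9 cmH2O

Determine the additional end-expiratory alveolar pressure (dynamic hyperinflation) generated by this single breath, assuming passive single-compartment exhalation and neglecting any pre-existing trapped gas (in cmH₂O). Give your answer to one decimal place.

Flow: 40 L/min ÷ 60 = 0.6667 L/s.
R = (PIP − Pplat)/V̇ = (35.9 − 29.9) / 0.6667 = 6.0/0.6667 = 9.0 cmH2O·s/L.
C = Vt/(Pplat − PEEP) = 460.0 / (29.9 − 12) = 460.0/17.9 = 25.698 mL/cmH2O.
τ = R × C = 9.0 × 0.0257 L/cmH2O = 0.2313 s.
Fraction remaining = e^(−Te/τ) = e^(−0.52/0.2313) = 0.1056; trapped volume = 460.0 × 0.1056 = 48.576 mL.
Additional alveolar pressure from trapping ≈ V_trapped / C = 48.576 / 25.698 = 1.89 cmH2O.

1.9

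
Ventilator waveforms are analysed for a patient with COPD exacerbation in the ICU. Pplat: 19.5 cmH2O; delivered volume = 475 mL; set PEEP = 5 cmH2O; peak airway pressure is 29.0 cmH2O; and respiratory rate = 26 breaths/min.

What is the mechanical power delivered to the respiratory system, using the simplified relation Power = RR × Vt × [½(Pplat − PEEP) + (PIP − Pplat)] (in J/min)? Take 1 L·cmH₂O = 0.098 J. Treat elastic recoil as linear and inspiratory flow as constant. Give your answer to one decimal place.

20.3

Per-breath work = Vt × [½(Pplat−PEEP) + (PIP−Pplat)] = 0.475 × [0.5×14.5 + 9.5] = 0.475 × 16.75 = 7.956 L·cmH2O.
Power = 26 × 7.956 = 206.86 L·cmH2O/min.
× 0.098 J/(L·cmH2O) → 20.272 J/min.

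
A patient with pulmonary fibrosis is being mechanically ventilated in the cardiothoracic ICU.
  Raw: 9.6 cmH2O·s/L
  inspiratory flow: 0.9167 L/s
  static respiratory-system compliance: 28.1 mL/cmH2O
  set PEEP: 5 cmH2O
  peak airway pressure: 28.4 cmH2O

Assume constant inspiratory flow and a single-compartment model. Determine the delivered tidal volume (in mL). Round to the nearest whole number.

Equation of motion (constant flow): PIP = Vt/C + R·V̇ + PEEP.
Vt/C = PIP − R·V̇ − PEEP = 28.4 − 8.8 − 5 = 14.6 cmH2O.
Vt = C × 14.6 = 28.1 × 14.6 = 410.26 mL.

410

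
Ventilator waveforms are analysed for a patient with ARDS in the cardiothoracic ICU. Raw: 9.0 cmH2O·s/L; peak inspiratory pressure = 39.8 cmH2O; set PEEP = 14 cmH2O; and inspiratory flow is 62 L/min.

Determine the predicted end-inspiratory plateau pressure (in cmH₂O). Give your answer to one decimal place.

30.5

Flow: 62 L/min ÷ 60 = 1.0333 L/s.
Pplat = PIP − Raw × flow = 39.8 − 9.0 × 1.0333 = 39.8 − 9.3 = 30.5 cmH2O.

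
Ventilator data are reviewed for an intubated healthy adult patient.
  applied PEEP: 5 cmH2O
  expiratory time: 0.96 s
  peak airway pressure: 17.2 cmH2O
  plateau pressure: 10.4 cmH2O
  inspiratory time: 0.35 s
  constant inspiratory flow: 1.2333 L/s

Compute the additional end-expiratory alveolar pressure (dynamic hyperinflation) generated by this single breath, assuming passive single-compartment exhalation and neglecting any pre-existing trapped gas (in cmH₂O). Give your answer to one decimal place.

0.6

Vt = flow × Ti = 1.2333 L/s × 0.35 s × 1000 mL/L = 431.66 mL.
R = (PIP − Pplat)/V̇ = (17.2 − 10.4) / 1.2333 = 6.8/1.2333 = 5.514 cmH2O·s/L.
C = Vt/(Pplat − PEEP) = 431.66 / (10.4 − 5) = 431.66/5.4 = 79.937 mL/cmH2O.
τ = R × C = 5.514 × 0.07994 L/cmH2O = 0.4408 s.
Fraction remaining = e^(−Te/τ) = e^(−0.96/0.4408) = 0.1133; trapped volume = 431.66 × 0.1133 = 48.907 mL.
Additional alveolar pressure from trapping ≈ V_trapped / C = 48.907 / 79.937 = 0.6118 cmH2O.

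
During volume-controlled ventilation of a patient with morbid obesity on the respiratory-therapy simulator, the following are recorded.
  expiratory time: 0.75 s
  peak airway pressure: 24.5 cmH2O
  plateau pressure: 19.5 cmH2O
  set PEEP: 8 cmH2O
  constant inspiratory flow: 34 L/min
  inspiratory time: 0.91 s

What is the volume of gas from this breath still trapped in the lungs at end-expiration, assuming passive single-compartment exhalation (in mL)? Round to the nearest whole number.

77

Flow: 34 L/min ÷ 60 = 0.5667 L/s.
Vt = flow × Ti = 0.5667 L/s × 0.91 s × 1000 mL/L = 515.7 mL.
R = (PIP − Pplat)/V̇ = (24.5 − 19.5) / 0.5667 = 5.0/0.5667 = 8.823 cmH2O·s/L.
C = Vt/(Pplat − PEEP) = 515.7 / (19.5 − 8) = 515.7/11.5 = 44.843 mL/cmH2O.
τ = R × C = 8.823 × 0.04484 L/cmH2O = 0.3956 s.
Fraction remaining = e^(−Te/τ) = e^(−0.75/0.3956) = 0.1502.
Trapped volume = 515.7 × 0.1502 = 77.458 mL.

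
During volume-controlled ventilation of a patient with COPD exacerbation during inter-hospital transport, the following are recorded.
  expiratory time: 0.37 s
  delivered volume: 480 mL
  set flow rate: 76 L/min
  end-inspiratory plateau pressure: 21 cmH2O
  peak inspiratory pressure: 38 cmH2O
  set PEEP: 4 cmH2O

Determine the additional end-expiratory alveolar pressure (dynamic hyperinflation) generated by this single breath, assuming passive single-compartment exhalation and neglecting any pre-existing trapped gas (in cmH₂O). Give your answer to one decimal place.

Flow: 76 L/min ÷ 60 = 1.2667 L/s.
R = (PIP − Pplat)/V̇ = (38 − 21) / 1.2667 = 17.0/1.2667 = 13.421 cmH2O·s/L.
C = Vt/(Pplat − PEEP) = 480.0 / (21 − 4) = 480.0/17.0 = 28.235 mL/cmH2O.
τ = R × C = 13.421 × 0.02824 L/cmH2O = 0.379 s.
Fraction remaining = e^(−Te/τ) = e^(−0.37/0.379) = 0.3767; trapped volume = 480.0 × 0.3767 = 180.82 mL.
Additional alveolar pressure from trapping ≈ V_trapped / C = 180.82 / 28.235 = 6.404 cmH2O.

6.4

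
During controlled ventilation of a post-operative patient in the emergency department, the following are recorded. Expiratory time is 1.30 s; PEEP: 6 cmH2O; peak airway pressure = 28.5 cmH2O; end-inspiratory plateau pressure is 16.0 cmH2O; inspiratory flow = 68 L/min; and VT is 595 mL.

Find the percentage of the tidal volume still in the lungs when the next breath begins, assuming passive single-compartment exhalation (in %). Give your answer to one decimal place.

13.8

Flow: 68 L/min ÷ 60 = 1.1333 L/s.
R = (PIP − Pplat)/V̇ = (28.5 − 16.0) / 1.1333 = 12.5/1.1333 = 11.03 cmH2O·s/L.
C = Vt/(Pplat − PEEP) = 595.0 / (16.0 − 6) = 595.0/10.0 = 59.5 mL/cmH2O.
τ = R × C = 11.03 × 0.0595 L/cmH2O = 0.6563 s.
Fraction remaining at end-expiration = e^(−Te/τ) = e^(−1.30/0.6563) = 0.138 → 13.8%.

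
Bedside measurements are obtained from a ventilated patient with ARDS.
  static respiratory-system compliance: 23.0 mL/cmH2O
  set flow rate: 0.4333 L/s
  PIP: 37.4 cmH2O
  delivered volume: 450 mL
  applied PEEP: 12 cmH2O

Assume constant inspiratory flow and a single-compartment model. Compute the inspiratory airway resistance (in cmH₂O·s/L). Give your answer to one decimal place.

Equation of motion (constant flow): PIP = Vt/C + R·V̇ + PEEP.
R·V̇ = PIP − Vt/C − PEEP = 37.4 − 450/23.0 − 12 = 37.4 − 19.565 − 12 = 5.835 cmH2O.
R = 5.835 / 0.4333 = 13.466 cmH2O·s/L.

13.5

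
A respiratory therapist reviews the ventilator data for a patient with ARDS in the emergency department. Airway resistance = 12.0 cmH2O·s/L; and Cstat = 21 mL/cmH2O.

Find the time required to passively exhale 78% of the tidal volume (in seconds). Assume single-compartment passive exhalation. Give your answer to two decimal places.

0.38

τ = R × C = 12.0 × 21 mL/cmH2O = 12.0 × 0.021 L/cmH2O = 0.252 s.
Exhaled fraction f = 1 − e^(−t/τ) → t = −τ·ln(1 − f) = −0.252·ln(0.22) = 0.3816 s.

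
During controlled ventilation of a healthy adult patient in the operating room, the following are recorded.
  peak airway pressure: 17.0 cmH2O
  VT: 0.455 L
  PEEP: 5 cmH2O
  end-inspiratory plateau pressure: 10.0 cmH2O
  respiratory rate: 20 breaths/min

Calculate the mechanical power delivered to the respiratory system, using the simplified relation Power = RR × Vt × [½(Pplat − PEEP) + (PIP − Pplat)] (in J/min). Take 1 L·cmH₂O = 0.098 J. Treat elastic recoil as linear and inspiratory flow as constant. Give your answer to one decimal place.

8.5

Per-breath work = Vt × [½(Pplat−PEEP) + (PIP−Pplat)] = 0.455 × [0.5×5.0 + 7.0] = 0.455 × 9.5 = 4.323 L·cmH2O.
Power = 20 × 4.323 = 86.46 L·cmH2O/min.
× 0.098 J/(L·cmH2O) → 8.473 J/min.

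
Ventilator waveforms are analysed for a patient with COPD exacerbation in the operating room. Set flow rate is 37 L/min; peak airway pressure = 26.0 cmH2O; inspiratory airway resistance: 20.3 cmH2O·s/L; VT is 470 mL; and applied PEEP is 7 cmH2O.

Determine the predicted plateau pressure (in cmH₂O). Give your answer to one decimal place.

Flow: 37 L/min ÷ 60 = 0.6167 L/s.
Pplat = PIP − Raw × flow = 26.0 − 20.3 × 0.6167 = 26.0 − 12.519 = 13.481 cmH2O.

13.5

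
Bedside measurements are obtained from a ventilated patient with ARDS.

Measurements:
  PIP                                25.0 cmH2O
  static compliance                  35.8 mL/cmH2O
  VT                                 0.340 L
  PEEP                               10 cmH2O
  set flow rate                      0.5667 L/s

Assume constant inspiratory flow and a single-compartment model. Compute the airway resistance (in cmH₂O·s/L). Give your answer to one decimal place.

9.7

Equation of motion (constant flow): PIP = Vt/C + R·V̇ + PEEP.
R·V̇ = PIP − Vt/C − PEEP = 25.0 − 340/35.8 − 10 = 25.0 − 9.497 − 10 = 5.503 cmH2O.
R = 5.503 / 0.5667 = 9.711 cmH2O·s/L.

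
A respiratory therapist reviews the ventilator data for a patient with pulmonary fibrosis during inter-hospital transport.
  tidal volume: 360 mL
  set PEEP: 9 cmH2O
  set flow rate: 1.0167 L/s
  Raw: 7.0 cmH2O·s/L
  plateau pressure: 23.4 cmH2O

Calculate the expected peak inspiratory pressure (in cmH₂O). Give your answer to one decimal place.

30.5

PIP = Pplat + Raw × flow = 23.4 + 7.0 × 1.0167 = 23.4 + 7.117 = 30.517 cmH2O.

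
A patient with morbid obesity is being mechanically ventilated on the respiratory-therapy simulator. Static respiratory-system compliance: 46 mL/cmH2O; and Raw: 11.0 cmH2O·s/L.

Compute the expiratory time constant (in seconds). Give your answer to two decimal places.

τ = R × C = 11.0 × 46 mL/cmH2O = 11.0 × 0.046 L/cmH2O = 0.506 s.

0.51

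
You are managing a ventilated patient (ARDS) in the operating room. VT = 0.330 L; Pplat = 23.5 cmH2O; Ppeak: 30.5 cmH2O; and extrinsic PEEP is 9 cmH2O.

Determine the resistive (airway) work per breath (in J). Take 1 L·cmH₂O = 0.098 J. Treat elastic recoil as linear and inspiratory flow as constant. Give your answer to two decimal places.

0.23

With constant inspiratory flow the resistive pressure is constant at PIP − Pplat = 30.5 − 23.5 = 7.0 cmH2O, so resistive work = 7.0 × 0.330 = 2.31 L·cmH2O.
× 0.098 J/(L·cmH2O) → 0.2264 J.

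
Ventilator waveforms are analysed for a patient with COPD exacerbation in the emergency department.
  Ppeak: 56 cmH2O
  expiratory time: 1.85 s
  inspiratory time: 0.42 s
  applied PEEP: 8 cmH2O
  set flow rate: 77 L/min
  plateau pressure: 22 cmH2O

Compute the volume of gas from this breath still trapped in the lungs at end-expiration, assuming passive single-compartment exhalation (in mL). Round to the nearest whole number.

Flow: 77 L/min ÷ 60 = 1.2833 L/s.
Vt = flow × Ti = 1.2833 L/s × 0.42 s × 1000 mL/L = 538.99 mL.
R = (PIP − Pplat)/V̇ = (56 − 22) / 1.2833 = 34.0/1.2833 = 26.494 cmH2O·s/L.
C = Vt/(Pplat − PEEP) = 538.99 / (22 − 8) = 538.99/14.0 = 38.499 mL/cmH2O.
τ = R × C = 26.494 × 0.0385 L/cmH2O = 1.02 s.
Fraction remaining = e^(−Te/τ) = e^(−1.85/1.02) = 0.163.
Trapped volume = 538.99 × 0.163 = 87.855 mL.

88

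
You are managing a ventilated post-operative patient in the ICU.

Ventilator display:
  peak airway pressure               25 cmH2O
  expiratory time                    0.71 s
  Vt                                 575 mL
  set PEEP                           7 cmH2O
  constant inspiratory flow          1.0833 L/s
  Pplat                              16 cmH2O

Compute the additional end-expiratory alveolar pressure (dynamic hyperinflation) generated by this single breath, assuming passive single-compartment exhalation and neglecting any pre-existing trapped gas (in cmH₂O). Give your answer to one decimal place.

R = (PIP − Pplat)/V̇ = (25 − 16) / 1.0833 = 9.0/1.0833 = 8.308 cmH2O·s/L.
C = Vt/(Pplat − PEEP) = 575.0 / (16 − 7) = 575.0/9.0 = 63.889 mL/cmH2O.
τ = R × C = 8.308 × 0.06389 L/cmH2O = 0.5308 s.
Fraction remaining = e^(−Te/τ) = e^(−0.71/0.5308) = 0.2625; trapped volume = 575.0 × 0.2625 = 150.94 mL.
Additional alveolar pressure from trapping ≈ V_trapped / C = 150.94 / 63.889 = 2.363 cmH2O.

2.4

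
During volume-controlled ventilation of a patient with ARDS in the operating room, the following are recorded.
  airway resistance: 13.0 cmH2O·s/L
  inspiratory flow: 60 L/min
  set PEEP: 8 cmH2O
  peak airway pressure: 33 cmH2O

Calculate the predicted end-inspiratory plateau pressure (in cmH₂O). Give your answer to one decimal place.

Flow: 60 L/min ÷ 60 = 1 L/s.
Pplat = PIP − Raw × flow = 33 − 13.0 × 1 = 33 − 13.0 = 20.0 cmH2O.

20.0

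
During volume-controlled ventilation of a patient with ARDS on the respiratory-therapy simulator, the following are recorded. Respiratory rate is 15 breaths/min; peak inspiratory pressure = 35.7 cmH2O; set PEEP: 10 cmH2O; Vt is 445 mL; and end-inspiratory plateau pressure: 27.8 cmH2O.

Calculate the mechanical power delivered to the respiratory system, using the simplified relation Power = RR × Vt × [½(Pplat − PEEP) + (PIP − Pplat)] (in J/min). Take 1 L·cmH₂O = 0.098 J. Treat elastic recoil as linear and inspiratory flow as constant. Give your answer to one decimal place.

Per-breath work = Vt × [½(Pplat−PEEP) + (PIP−Pplat)] = 0.445 × [0.5×17.8 + 7.9] = 0.445 × 16.8 = 7.476 L·cmH2O.
Power = 15 × 7.476 = 112.14 L·cmH2O/min.
× 0.098 J/(L·cmH2O) → 10.99 J/min.

11.0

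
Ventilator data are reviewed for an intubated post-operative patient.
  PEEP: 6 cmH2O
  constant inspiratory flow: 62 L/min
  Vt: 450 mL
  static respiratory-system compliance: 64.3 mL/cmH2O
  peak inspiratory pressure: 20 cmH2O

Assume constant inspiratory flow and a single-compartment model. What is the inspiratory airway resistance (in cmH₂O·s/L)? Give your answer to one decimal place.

Flow: 62 L/min ÷ 60 = 1.0333 L/s.
Equation of motion (constant flow): PIP = Vt/C + R·V̇ + PEEP.
R·V̇ = PIP − Vt/C − PEEP = 20 − 450/64.3 − 6 = 20 − 6.998 − 6 = 7.002 cmH2O.
R = 7.002 / 1.0333 = 6.776 cmH2O·s/L.

6.8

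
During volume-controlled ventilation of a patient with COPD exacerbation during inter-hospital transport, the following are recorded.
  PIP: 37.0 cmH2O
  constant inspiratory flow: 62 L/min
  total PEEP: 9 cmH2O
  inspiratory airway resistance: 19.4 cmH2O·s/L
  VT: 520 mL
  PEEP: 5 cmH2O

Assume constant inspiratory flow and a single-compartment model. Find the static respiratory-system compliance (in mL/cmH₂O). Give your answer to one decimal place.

Flow: 62 L/min ÷ 60 = 1.0333 L/s.
Total PEEP = 9 cmH2O (set 5 + intrinsic 4); this is the baseline alveolar pressure.
Equation of motion (constant flow): PIP = Vt/C + R·V̇ + PEEP.
Vt/C = PIP − R·V̇ − PEEP = 37.0 − 19.4×1.0333 − 9 = 37.0 − 20.046 − 9 = 7.954 cmH2O.
C = Vt / 7.954 = 520 / 7.954 = 65.376 mL/cmH2O.

65.4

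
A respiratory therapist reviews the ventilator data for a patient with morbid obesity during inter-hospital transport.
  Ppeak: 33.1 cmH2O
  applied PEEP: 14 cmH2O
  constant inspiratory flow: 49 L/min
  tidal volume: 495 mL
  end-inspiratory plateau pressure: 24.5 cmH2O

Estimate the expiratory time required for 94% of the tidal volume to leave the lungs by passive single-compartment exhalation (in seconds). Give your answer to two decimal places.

1.40

Flow: 49 L/min ÷ 60 = 0.8167 L/s.
R = (PIP − Pplat)/V̇ = (33.1 − 24.5) / 0.8167 = 8.6/0.8167 = 10.53 cmH2O·s/L.
C = Vt/(Pplat − PEEP) = 495.0 / (24.5 − 14) = 495.0/10.5 = 47.143 mL/cmH2O.
τ = R × C = 10.53 × 0.04714 L/cmH2O = 0.4964 s.
t = −τ·ln(1 − 0.94) = −0.4964·ln(0.06) = 1.397 s.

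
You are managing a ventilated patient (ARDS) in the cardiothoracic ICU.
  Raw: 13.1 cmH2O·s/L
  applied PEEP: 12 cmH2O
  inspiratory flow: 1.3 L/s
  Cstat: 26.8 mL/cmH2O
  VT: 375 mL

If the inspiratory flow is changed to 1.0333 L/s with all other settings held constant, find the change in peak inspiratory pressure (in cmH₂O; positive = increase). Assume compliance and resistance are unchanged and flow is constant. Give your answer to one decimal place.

PIP = Vt/C + R·V̇ + PEEP (constant-flow equation of motion).
Only the resistive term changes: ΔPIP = R × ΔV̇ = 13.1 × (1.0333 − 1.3) = 13.1 × -0.2667 = -3.494 cmH2O.

-3.5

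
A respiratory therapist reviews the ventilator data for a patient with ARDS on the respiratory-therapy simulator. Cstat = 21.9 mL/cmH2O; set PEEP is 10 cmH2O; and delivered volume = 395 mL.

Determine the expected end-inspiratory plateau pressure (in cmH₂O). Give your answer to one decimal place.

28.0

Pplat = PEEP + Vt / Cstat = 10 + 395 / 21.9 = 10 + 18.037 = 28.037 cmH2O.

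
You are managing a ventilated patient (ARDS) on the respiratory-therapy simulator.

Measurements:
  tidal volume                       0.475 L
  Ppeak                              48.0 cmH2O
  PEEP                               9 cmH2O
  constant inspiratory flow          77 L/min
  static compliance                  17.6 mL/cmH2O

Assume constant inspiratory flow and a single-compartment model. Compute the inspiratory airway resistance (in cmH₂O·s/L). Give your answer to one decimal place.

Flow: 77 L/min ÷ 60 = 1.2833 L/s.
Equation of motion (constant flow): PIP = Vt/C + R·V̇ + PEEP.
R·V̇ = PIP − Vt/C − PEEP = 48.0 − 475/17.6 − 9 = 48.0 − 26.989 − 9 = 12.011 cmH2O.
R = 12.011 / 1.2833 = 9.359 cmH2O·s/L.

9.4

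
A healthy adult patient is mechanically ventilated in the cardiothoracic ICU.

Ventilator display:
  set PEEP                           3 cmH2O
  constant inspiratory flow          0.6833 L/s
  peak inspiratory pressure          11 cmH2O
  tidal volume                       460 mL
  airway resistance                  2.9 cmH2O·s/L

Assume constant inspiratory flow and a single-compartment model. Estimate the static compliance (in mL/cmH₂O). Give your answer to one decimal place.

Equation of motion (constant flow): PIP = Vt/C + R·V̇ + PEEP.
Vt/C = PIP − R·V̇ − PEEP = 11 − 2.9×0.6833 − 3 = 11 − 1.982 − 3 = 6.018 cmH2O.
C = Vt / 6.018 = 460 / 6.018 = 76.437 mL/cmH2O.

76.4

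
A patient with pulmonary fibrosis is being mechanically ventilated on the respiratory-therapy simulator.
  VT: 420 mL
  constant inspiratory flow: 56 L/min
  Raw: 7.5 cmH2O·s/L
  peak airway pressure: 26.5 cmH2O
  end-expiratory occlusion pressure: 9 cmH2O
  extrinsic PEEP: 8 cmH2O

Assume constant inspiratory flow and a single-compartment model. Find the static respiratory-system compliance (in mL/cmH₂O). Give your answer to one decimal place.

40.0

Flow: 56 L/min ÷ 60 = 0.9333 L/s.
Total PEEP = 9 cmH2O (set 8 + intrinsic 1); this is the baseline alveolar pressure.
Equation of motion (constant flow): PIP = Vt/C + R·V̇ + PEEP.
Vt/C = PIP − R·V̇ − PEEP = 26.5 − 7.5×0.9333 − 9 = 26.5 − 7.0 − 9 = 10.5 cmH2O.
C = Vt / 10.5 = 420 / 10.5 = 40.0 mL/cmH2O.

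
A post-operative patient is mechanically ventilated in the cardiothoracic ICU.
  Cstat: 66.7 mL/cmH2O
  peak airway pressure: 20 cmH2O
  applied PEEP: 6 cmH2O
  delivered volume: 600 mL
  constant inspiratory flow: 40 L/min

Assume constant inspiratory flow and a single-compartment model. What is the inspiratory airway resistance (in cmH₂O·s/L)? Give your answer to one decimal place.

7.5

Flow: 40 L/min ÷ 60 = 0.6667 L/s.
Equation of motion (constant flow): PIP = Vt/C + R·V̇ + PEEP.
R·V̇ = PIP − Vt/C − PEEP = 20 − 600/66.7 − 6 = 20 − 8.996 − 6 = 5.004 cmH2O.
R = 5.004 / 0.6667 = 7.506 cmH2O·s/L.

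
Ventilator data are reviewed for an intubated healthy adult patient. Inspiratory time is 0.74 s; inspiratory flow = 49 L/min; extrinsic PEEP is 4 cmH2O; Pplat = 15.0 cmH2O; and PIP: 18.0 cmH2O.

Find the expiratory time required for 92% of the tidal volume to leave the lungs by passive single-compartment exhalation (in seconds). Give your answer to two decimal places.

0.51

Flow: 49 L/min ÷ 60 = 0.8167 L/s.
Vt = flow × Ti = 0.8167 L/s × 0.74 s × 1000 mL/L = 604.36 mL.
R = (PIP − Pplat)/V̇ = (18.0 − 15.0) / 0.8167 = 3.0/0.8167 = 3.673 cmH2O·s/L.
C = Vt/(Pplat − PEEP) = 604.36 / (15.0 − 4) = 604.36/11.0 = 54.942 mL/cmH2O.
τ = R × C = 3.673 × 0.05494 L/cmH2O = 0.2018 s.
t = −τ·ln(1 − 0.92) = −0.2018·ln(0.08) = 0.5097 s.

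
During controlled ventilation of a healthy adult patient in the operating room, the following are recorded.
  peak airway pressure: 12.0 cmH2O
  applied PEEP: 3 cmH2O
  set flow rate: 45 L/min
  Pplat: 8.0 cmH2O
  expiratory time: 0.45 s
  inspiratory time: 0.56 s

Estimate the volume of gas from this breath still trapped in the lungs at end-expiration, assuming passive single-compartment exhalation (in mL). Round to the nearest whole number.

154

Flow: 45 L/min ÷ 60 = 0.75 L/s.
Vt = flow × Ti = 0.75 L/s × 0.56 s × 1000 mL/L = 420.0 mL.
R = (PIP − Pplat)/V̇ = (12.0 − 8.0) / 0.75 = 4.0/0.75 = 5.333 cmH2O·s/L.
C = Vt/(Pplat − PEEP) = 420.0 / (8.0 − 3) = 420.0/5.0 = 84.0 mL/cmH2O.
τ = R × C = 5.333 × 0.084 L/cmH2O = 0.448 s.
Fraction remaining = e^(−Te/τ) = e^(−0.45/0.448) = 0.3662.
Trapped volume = 420.0 × 0.3662 = 153.8 mL.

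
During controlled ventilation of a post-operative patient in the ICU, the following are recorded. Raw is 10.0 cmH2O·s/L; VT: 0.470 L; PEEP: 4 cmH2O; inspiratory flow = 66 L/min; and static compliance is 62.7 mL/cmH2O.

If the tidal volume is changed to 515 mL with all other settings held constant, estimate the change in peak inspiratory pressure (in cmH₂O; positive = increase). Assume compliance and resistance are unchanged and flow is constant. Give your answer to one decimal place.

0.7

PIP = Vt/C + R·V̇ + PEEP (constant-flow equation of motion).
Only the elastic term changes: ΔPIP = ΔVt / C = (515 − 470) / 62.7 = 0.7177 cmH2O.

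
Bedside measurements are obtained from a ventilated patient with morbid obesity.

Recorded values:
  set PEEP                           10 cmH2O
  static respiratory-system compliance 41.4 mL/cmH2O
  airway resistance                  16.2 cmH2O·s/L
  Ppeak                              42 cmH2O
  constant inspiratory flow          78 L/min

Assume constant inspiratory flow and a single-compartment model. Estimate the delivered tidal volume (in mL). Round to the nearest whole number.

Flow: 78 L/min ÷ 60 = 1.3 L/s.
Equation of motion (constant flow): PIP = Vt/C + R·V̇ + PEEP.
Vt/C = PIP − R·V̇ − PEEP = 42 − 21.06 − 10 = 10.94 cmH2O.
Vt = C × 10.94 = 41.4 × 10.94 = 452.92 mL.

453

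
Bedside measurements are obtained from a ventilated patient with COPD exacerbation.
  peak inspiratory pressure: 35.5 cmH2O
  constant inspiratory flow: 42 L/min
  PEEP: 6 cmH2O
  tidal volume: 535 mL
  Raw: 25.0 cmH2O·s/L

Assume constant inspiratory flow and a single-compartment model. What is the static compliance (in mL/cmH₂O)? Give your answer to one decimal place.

44.6

Flow: 42 L/min ÷ 60 = 0.7 L/s.
Equation of motion (constant flow): PIP = Vt/C + R·V̇ + PEEP.
Vt/C = PIP − R·V̇ − PEEP = 35.5 − 25.0×0.7 − 6 = 35.5 − 17.5 − 6 = 12.0 cmH2O.
C = Vt / 12.0 = 535 / 12.0 = 44.583 mL/cmH2O.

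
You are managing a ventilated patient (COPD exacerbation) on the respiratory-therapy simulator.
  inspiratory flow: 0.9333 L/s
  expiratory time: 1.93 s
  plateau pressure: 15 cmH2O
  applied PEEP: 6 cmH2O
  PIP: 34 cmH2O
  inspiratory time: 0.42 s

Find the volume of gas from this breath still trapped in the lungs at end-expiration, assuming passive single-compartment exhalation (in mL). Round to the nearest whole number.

44

Vt = flow × Ti = 0.9333 L/s × 0.42 s × 1000 mL/L = 391.99 mL.
R = (PIP − Pplat)/V̇ = (34 − 15) / 0.9333 = 19.0/0.9333 = 20.358 cmH2O·s/L.
C = Vt/(Pplat − PEEP) = 391.99 / (15 − 6) = 391.99/9.0 = 43.554 mL/cmH2O.
τ = R × C = 20.358 × 0.04355 L/cmH2O = 0.8866 s.
Fraction remaining = e^(−Te/τ) = e^(−1.93/0.8866) = 0.1134.
Trapped volume = 391.99 × 0.1134 = 44.452 mL.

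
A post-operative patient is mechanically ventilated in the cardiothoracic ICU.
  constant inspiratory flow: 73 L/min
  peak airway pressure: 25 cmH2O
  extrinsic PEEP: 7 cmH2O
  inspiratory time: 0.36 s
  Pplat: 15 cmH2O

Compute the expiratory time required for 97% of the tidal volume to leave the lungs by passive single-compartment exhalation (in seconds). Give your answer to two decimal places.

Flow: 73 L/min ÷ 60 = 1.2167 L/s.
Vt = flow × Ti = 1.2167 L/s × 0.36 s × 1000 mL/L = 438.01 mL.
R = (PIP − Pplat)/V̇ = (25 − 15) / 1.2167 = 10.0/1.2167 = 8.219 cmH2O·s/L.
C = Vt/(Pplat − PEEP) = 438.01 / (15 − 7) = 438.01/8.0 = 54.751 mL/cmH2O.
τ = R × C = 8.219 × 0.05475 L/cmH2O = 0.45 s.
t = −τ·ln(1 − 0.97) = −0.45·ln(0.03) = 1.578 s.

1.58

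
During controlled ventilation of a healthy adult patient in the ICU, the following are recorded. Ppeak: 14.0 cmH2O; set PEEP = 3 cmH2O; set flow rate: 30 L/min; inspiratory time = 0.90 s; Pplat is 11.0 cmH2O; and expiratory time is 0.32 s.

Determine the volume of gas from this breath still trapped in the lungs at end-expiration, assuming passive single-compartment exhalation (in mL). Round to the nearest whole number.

174

Flow: 30 L/min ÷ 60 = 0.5 L/s.
Vt = flow × Ti = 0.5 L/s × 0.90 s × 1000 mL/L = 450.0 mL.
R = (PIP − Pplat)/V̇ = (14.0 − 11.0) / 0.5 = 3.0/0.5 = 6.0 cmH2O·s/L.
C = Vt/(Pplat − PEEP) = 450.0 / (11.0 − 3) = 450.0/8.0 = 56.25 mL/cmH2O.
τ = R × C = 6.0 × 0.05625 L/cmH2O = 0.3375 s.
Fraction remaining = e^(−Te/τ) = e^(−0.32/0.3375) = 0.3875.
Trapped volume = 450.0 × 0.3875 = 174.38 mL.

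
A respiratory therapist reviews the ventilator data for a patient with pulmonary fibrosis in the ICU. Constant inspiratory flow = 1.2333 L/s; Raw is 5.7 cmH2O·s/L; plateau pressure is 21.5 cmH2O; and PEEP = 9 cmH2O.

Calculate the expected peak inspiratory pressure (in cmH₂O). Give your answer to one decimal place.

PIP = Pplat + Raw × flow = 21.5 + 5.7 × 1.2333 = 21.5 + 7.03 = 28.53 cmH2O.

28.5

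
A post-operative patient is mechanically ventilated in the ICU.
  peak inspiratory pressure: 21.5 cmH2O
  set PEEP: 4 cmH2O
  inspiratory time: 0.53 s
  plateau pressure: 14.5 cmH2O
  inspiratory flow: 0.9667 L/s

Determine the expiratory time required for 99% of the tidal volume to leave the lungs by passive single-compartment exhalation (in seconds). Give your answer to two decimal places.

1.63

Vt = flow × Ti = 0.9667 L/s × 0.53 s × 1000 mL/L = 512.35 mL.
R = (PIP − Pplat)/V̇ = (21.5 − 14.5) / 0.9667 = 7.0/0.9667 = 7.241 cmH2O·s/L.
C = Vt/(Pplat − PEEP) = 512.35 / (14.5 − 4) = 512.35/10.5 = 48.795 mL/cmH2O.
τ = R × C = 7.241 × 0.0488 L/cmH2O = 0.3534 s.
t = −τ·ln(1 − 0.99) = −0.3534·ln(0.01) = 1.627 s.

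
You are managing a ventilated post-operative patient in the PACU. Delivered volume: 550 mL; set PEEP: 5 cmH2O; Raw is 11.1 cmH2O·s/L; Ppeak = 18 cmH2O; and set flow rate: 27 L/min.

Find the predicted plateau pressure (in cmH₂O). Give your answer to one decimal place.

Flow: 27 L/min ÷ 60 = 0.45 L/s.
Pplat = PIP − Raw × flow = 18 − 11.1 × 0.45 = 18 − 4.995 = 13.005 cmH2O.

13.0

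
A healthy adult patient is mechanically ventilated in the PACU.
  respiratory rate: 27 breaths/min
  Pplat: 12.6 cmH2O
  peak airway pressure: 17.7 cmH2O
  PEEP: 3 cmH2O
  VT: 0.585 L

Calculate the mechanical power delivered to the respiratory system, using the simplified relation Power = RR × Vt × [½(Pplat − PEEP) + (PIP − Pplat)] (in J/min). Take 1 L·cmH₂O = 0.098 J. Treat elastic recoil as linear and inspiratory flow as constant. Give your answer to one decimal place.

15.3

Per-breath work = Vt × [½(Pplat−PEEP) + (PIP−Pplat)] = 0.585 × [0.5×9.6 + 5.1] = 0.585 × 9.9 = 5.792 L·cmH2O.
Power = 27 × 5.792 = 156.38 L·cmH2O/min.
× 0.098 J/(L·cmH2O) → 15.325 J/min.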